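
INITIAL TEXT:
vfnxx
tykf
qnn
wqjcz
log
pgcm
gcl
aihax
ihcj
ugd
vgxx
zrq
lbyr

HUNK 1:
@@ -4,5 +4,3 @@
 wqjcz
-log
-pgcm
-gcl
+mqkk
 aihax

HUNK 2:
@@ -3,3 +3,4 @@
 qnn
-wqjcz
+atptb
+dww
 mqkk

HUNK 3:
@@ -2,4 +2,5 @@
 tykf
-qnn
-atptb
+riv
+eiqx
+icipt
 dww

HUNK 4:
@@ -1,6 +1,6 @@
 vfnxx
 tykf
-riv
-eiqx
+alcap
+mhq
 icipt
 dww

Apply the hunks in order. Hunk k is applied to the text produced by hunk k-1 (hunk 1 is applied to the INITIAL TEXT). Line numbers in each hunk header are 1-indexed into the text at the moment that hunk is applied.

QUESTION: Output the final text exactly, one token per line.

Hunk 1: at line 4 remove [log,pgcm,gcl] add [mqkk] -> 11 lines: vfnxx tykf qnn wqjcz mqkk aihax ihcj ugd vgxx zrq lbyr
Hunk 2: at line 3 remove [wqjcz] add [atptb,dww] -> 12 lines: vfnxx tykf qnn atptb dww mqkk aihax ihcj ugd vgxx zrq lbyr
Hunk 3: at line 2 remove [qnn,atptb] add [riv,eiqx,icipt] -> 13 lines: vfnxx tykf riv eiqx icipt dww mqkk aihax ihcj ugd vgxx zrq lbyr
Hunk 4: at line 1 remove [riv,eiqx] add [alcap,mhq] -> 13 lines: vfnxx tykf alcap mhq icipt dww mqkk aihax ihcj ugd vgxx zrq lbyr

Answer: vfnxx
tykf
alcap
mhq
icipt
dww
mqkk
aihax
ihcj
ugd
vgxx
zrq
lbyr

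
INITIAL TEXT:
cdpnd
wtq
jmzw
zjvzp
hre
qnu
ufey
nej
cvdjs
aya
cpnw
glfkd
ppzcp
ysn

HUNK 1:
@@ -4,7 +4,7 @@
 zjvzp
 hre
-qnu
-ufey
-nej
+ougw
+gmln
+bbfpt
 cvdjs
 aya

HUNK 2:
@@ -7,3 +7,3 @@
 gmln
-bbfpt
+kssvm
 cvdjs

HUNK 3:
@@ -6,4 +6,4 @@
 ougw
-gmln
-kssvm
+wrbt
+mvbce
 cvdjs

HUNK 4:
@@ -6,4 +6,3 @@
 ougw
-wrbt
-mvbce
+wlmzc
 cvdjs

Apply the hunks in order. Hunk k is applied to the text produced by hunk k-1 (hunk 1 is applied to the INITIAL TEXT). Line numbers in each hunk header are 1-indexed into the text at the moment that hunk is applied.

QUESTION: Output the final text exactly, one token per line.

Hunk 1: at line 4 remove [qnu,ufey,nej] add [ougw,gmln,bbfpt] -> 14 lines: cdpnd wtq jmzw zjvzp hre ougw gmln bbfpt cvdjs aya cpnw glfkd ppzcp ysn
Hunk 2: at line 7 remove [bbfpt] add [kssvm] -> 14 lines: cdpnd wtq jmzw zjvzp hre ougw gmln kssvm cvdjs aya cpnw glfkd ppzcp ysn
Hunk 3: at line 6 remove [gmln,kssvm] add [wrbt,mvbce] -> 14 lines: cdpnd wtq jmzw zjvzp hre ougw wrbt mvbce cvdjs aya cpnw glfkd ppzcp ysn
Hunk 4: at line 6 remove [wrbt,mvbce] add [wlmzc] -> 13 lines: cdpnd wtq jmzw zjvzp hre ougw wlmzc cvdjs aya cpnw glfkd ppzcp ysn

Answer: cdpnd
wtq
jmzw
zjvzp
hre
ougw
wlmzc
cvdjs
aya
cpnw
glfkd
ppzcp
ysn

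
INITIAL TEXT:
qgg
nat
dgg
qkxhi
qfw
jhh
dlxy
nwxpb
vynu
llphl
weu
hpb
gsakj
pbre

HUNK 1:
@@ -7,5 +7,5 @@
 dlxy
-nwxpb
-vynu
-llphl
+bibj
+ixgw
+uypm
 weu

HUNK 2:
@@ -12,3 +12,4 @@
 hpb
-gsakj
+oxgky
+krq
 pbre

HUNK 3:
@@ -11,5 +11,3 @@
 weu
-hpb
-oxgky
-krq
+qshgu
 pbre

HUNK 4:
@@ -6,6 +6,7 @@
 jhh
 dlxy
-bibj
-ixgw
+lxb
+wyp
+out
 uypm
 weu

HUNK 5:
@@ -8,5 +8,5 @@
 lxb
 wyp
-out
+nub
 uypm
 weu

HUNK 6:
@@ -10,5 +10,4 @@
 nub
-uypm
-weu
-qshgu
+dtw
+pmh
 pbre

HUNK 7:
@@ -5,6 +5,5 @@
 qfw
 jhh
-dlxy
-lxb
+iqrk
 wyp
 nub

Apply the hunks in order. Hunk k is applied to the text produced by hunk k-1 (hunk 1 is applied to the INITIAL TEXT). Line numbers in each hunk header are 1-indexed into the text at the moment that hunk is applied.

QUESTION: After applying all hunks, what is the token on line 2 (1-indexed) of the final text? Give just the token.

Hunk 1: at line 7 remove [nwxpb,vynu,llphl] add [bibj,ixgw,uypm] -> 14 lines: qgg nat dgg qkxhi qfw jhh dlxy bibj ixgw uypm weu hpb gsakj pbre
Hunk 2: at line 12 remove [gsakj] add [oxgky,krq] -> 15 lines: qgg nat dgg qkxhi qfw jhh dlxy bibj ixgw uypm weu hpb oxgky krq pbre
Hunk 3: at line 11 remove [hpb,oxgky,krq] add [qshgu] -> 13 lines: qgg nat dgg qkxhi qfw jhh dlxy bibj ixgw uypm weu qshgu pbre
Hunk 4: at line 6 remove [bibj,ixgw] add [lxb,wyp,out] -> 14 lines: qgg nat dgg qkxhi qfw jhh dlxy lxb wyp out uypm weu qshgu pbre
Hunk 5: at line 8 remove [out] add [nub] -> 14 lines: qgg nat dgg qkxhi qfw jhh dlxy lxb wyp nub uypm weu qshgu pbre
Hunk 6: at line 10 remove [uypm,weu,qshgu] add [dtw,pmh] -> 13 lines: qgg nat dgg qkxhi qfw jhh dlxy lxb wyp nub dtw pmh pbre
Hunk 7: at line 5 remove [dlxy,lxb] add [iqrk] -> 12 lines: qgg nat dgg qkxhi qfw jhh iqrk wyp nub dtw pmh pbre
Final line 2: nat

Answer: nat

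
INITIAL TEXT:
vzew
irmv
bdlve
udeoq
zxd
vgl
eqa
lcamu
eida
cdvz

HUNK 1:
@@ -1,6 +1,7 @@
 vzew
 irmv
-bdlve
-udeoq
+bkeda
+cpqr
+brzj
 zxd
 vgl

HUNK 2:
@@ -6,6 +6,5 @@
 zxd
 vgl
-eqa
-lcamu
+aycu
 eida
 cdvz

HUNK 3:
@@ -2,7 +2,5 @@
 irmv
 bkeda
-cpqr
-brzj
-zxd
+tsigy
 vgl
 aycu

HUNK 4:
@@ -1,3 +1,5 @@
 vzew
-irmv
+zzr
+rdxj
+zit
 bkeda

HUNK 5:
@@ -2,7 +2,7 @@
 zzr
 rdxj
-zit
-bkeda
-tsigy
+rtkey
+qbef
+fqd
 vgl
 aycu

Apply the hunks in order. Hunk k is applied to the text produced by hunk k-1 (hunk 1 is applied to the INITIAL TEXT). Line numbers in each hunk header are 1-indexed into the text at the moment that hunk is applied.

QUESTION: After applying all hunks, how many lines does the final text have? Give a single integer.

Answer: 10

Derivation:
Hunk 1: at line 1 remove [bdlve,udeoq] add [bkeda,cpqr,brzj] -> 11 lines: vzew irmv bkeda cpqr brzj zxd vgl eqa lcamu eida cdvz
Hunk 2: at line 6 remove [eqa,lcamu] add [aycu] -> 10 lines: vzew irmv bkeda cpqr brzj zxd vgl aycu eida cdvz
Hunk 3: at line 2 remove [cpqr,brzj,zxd] add [tsigy] -> 8 lines: vzew irmv bkeda tsigy vgl aycu eida cdvz
Hunk 4: at line 1 remove [irmv] add [zzr,rdxj,zit] -> 10 lines: vzew zzr rdxj zit bkeda tsigy vgl aycu eida cdvz
Hunk 5: at line 2 remove [zit,bkeda,tsigy] add [rtkey,qbef,fqd] -> 10 lines: vzew zzr rdxj rtkey qbef fqd vgl aycu eida cdvz
Final line count: 10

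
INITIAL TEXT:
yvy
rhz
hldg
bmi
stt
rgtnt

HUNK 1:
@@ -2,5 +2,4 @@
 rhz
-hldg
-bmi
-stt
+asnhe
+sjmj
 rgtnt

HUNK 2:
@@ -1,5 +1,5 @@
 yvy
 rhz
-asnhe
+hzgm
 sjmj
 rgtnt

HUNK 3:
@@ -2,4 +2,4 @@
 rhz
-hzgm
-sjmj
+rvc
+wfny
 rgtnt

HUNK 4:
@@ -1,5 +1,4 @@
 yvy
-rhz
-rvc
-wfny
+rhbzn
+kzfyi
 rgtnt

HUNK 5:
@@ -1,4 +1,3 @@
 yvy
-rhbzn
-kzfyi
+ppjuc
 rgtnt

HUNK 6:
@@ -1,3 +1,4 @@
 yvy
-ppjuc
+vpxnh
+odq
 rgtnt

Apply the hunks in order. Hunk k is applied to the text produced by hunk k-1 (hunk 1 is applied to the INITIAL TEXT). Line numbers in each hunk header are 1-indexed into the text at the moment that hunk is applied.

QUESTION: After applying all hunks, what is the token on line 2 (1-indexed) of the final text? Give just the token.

Answer: vpxnh

Derivation:
Hunk 1: at line 2 remove [hldg,bmi,stt] add [asnhe,sjmj] -> 5 lines: yvy rhz asnhe sjmj rgtnt
Hunk 2: at line 1 remove [asnhe] add [hzgm] -> 5 lines: yvy rhz hzgm sjmj rgtnt
Hunk 3: at line 2 remove [hzgm,sjmj] add [rvc,wfny] -> 5 lines: yvy rhz rvc wfny rgtnt
Hunk 4: at line 1 remove [rhz,rvc,wfny] add [rhbzn,kzfyi] -> 4 lines: yvy rhbzn kzfyi rgtnt
Hunk 5: at line 1 remove [rhbzn,kzfyi] add [ppjuc] -> 3 lines: yvy ppjuc rgtnt
Hunk 6: at line 1 remove [ppjuc] add [vpxnh,odq] -> 4 lines: yvy vpxnh odq rgtnt
Final line 2: vpxnh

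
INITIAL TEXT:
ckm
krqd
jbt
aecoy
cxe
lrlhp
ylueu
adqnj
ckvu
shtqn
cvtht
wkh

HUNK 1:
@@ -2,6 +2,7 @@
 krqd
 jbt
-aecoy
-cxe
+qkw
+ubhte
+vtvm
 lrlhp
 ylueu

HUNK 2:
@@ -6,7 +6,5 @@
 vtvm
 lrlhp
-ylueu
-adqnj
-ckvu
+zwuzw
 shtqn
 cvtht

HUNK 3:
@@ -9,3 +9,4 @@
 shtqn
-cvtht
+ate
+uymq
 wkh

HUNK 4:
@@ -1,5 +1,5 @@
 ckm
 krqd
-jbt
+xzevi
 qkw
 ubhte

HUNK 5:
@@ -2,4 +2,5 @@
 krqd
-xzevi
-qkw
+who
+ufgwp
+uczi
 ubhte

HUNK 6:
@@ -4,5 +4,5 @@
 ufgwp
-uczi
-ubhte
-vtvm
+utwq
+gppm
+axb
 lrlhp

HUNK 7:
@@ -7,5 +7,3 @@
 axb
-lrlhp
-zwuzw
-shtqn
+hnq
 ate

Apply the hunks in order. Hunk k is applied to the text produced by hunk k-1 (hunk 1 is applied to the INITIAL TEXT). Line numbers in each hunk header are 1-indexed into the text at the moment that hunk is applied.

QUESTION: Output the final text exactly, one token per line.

Hunk 1: at line 2 remove [aecoy,cxe] add [qkw,ubhte,vtvm] -> 13 lines: ckm krqd jbt qkw ubhte vtvm lrlhp ylueu adqnj ckvu shtqn cvtht wkh
Hunk 2: at line 6 remove [ylueu,adqnj,ckvu] add [zwuzw] -> 11 lines: ckm krqd jbt qkw ubhte vtvm lrlhp zwuzw shtqn cvtht wkh
Hunk 3: at line 9 remove [cvtht] add [ate,uymq] -> 12 lines: ckm krqd jbt qkw ubhte vtvm lrlhp zwuzw shtqn ate uymq wkh
Hunk 4: at line 1 remove [jbt] add [xzevi] -> 12 lines: ckm krqd xzevi qkw ubhte vtvm lrlhp zwuzw shtqn ate uymq wkh
Hunk 5: at line 2 remove [xzevi,qkw] add [who,ufgwp,uczi] -> 13 lines: ckm krqd who ufgwp uczi ubhte vtvm lrlhp zwuzw shtqn ate uymq wkh
Hunk 6: at line 4 remove [uczi,ubhte,vtvm] add [utwq,gppm,axb] -> 13 lines: ckm krqd who ufgwp utwq gppm axb lrlhp zwuzw shtqn ate uymq wkh
Hunk 7: at line 7 remove [lrlhp,zwuzw,shtqn] add [hnq] -> 11 lines: ckm krqd who ufgwp utwq gppm axb hnq ate uymq wkh

Answer: ckm
krqd
who
ufgwp
utwq
gppm
axb
hnq
ate
uymq
wkh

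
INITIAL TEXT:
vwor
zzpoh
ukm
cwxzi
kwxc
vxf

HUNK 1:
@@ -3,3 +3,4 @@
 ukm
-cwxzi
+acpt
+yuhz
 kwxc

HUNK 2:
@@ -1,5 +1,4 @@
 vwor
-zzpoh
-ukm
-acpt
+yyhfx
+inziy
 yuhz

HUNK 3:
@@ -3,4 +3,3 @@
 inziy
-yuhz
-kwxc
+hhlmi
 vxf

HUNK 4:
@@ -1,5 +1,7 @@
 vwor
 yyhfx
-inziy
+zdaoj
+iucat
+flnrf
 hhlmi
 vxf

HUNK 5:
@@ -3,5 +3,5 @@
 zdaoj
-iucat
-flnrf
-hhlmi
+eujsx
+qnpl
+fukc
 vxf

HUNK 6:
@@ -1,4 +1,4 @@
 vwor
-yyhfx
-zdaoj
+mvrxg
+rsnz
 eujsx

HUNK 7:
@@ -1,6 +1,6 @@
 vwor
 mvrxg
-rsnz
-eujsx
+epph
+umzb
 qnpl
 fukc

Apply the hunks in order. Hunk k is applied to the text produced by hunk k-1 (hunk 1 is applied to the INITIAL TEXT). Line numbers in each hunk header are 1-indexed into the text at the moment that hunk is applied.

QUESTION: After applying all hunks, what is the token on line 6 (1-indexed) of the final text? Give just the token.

Answer: fukc

Derivation:
Hunk 1: at line 3 remove [cwxzi] add [acpt,yuhz] -> 7 lines: vwor zzpoh ukm acpt yuhz kwxc vxf
Hunk 2: at line 1 remove [zzpoh,ukm,acpt] add [yyhfx,inziy] -> 6 lines: vwor yyhfx inziy yuhz kwxc vxf
Hunk 3: at line 3 remove [yuhz,kwxc] add [hhlmi] -> 5 lines: vwor yyhfx inziy hhlmi vxf
Hunk 4: at line 1 remove [inziy] add [zdaoj,iucat,flnrf] -> 7 lines: vwor yyhfx zdaoj iucat flnrf hhlmi vxf
Hunk 5: at line 3 remove [iucat,flnrf,hhlmi] add [eujsx,qnpl,fukc] -> 7 lines: vwor yyhfx zdaoj eujsx qnpl fukc vxf
Hunk 6: at line 1 remove [yyhfx,zdaoj] add [mvrxg,rsnz] -> 7 lines: vwor mvrxg rsnz eujsx qnpl fukc vxf
Hunk 7: at line 1 remove [rsnz,eujsx] add [epph,umzb] -> 7 lines: vwor mvrxg epph umzb qnpl fukc vxf
Final line 6: fukc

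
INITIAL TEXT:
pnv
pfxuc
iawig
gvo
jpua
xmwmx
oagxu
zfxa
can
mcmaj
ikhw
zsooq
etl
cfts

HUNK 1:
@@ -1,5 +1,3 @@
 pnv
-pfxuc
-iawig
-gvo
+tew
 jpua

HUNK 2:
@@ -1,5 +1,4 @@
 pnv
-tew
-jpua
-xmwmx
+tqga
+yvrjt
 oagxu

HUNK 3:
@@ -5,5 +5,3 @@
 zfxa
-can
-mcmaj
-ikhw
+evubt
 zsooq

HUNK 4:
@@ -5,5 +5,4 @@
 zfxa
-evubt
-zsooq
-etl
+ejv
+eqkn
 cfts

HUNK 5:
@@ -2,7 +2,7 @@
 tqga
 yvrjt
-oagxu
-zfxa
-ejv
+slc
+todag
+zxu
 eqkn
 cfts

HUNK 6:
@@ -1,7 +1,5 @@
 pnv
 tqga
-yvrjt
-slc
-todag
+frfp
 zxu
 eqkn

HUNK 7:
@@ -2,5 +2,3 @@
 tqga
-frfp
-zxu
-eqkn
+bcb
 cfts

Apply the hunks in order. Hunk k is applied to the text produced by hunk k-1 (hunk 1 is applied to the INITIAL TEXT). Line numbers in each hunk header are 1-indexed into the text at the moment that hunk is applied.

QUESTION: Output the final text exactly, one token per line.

Hunk 1: at line 1 remove [pfxuc,iawig,gvo] add [tew] -> 12 lines: pnv tew jpua xmwmx oagxu zfxa can mcmaj ikhw zsooq etl cfts
Hunk 2: at line 1 remove [tew,jpua,xmwmx] add [tqga,yvrjt] -> 11 lines: pnv tqga yvrjt oagxu zfxa can mcmaj ikhw zsooq etl cfts
Hunk 3: at line 5 remove [can,mcmaj,ikhw] add [evubt] -> 9 lines: pnv tqga yvrjt oagxu zfxa evubt zsooq etl cfts
Hunk 4: at line 5 remove [evubt,zsooq,etl] add [ejv,eqkn] -> 8 lines: pnv tqga yvrjt oagxu zfxa ejv eqkn cfts
Hunk 5: at line 2 remove [oagxu,zfxa,ejv] add [slc,todag,zxu] -> 8 lines: pnv tqga yvrjt slc todag zxu eqkn cfts
Hunk 6: at line 1 remove [yvrjt,slc,todag] add [frfp] -> 6 lines: pnv tqga frfp zxu eqkn cfts
Hunk 7: at line 2 remove [frfp,zxu,eqkn] add [bcb] -> 4 lines: pnv tqga bcb cfts

Answer: pnv
tqga
bcb
cfts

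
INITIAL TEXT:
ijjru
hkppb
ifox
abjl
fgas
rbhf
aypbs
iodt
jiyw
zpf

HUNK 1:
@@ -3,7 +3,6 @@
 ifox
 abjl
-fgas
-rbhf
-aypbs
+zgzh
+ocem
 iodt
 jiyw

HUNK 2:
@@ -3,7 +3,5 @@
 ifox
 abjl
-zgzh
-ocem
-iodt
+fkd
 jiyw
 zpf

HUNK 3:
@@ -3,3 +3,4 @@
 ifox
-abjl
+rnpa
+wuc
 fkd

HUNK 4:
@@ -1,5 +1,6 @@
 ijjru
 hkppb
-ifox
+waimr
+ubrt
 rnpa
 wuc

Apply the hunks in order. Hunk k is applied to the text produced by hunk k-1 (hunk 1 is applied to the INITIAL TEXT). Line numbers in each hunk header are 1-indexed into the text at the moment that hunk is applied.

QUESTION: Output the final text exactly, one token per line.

Hunk 1: at line 3 remove [fgas,rbhf,aypbs] add [zgzh,ocem] -> 9 lines: ijjru hkppb ifox abjl zgzh ocem iodt jiyw zpf
Hunk 2: at line 3 remove [zgzh,ocem,iodt] add [fkd] -> 7 lines: ijjru hkppb ifox abjl fkd jiyw zpf
Hunk 3: at line 3 remove [abjl] add [rnpa,wuc] -> 8 lines: ijjru hkppb ifox rnpa wuc fkd jiyw zpf
Hunk 4: at line 1 remove [ifox] add [waimr,ubrt] -> 9 lines: ijjru hkppb waimr ubrt rnpa wuc fkd jiyw zpf

Answer: ijjru
hkppb
waimr
ubrt
rnpa
wuc
fkd
jiyw
zpf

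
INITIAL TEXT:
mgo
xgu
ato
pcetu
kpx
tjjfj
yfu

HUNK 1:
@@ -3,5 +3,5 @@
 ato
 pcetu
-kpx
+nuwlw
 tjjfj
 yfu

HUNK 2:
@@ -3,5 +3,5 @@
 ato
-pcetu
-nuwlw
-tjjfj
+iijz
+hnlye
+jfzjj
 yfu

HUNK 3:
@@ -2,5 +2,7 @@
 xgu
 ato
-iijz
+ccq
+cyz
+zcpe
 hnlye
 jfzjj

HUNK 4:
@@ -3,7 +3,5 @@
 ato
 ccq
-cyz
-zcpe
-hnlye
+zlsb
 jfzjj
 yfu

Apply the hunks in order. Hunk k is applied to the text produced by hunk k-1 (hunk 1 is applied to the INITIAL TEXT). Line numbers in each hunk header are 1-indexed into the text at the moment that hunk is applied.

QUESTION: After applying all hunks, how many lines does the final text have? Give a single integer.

Answer: 7

Derivation:
Hunk 1: at line 3 remove [kpx] add [nuwlw] -> 7 lines: mgo xgu ato pcetu nuwlw tjjfj yfu
Hunk 2: at line 3 remove [pcetu,nuwlw,tjjfj] add [iijz,hnlye,jfzjj] -> 7 lines: mgo xgu ato iijz hnlye jfzjj yfu
Hunk 3: at line 2 remove [iijz] add [ccq,cyz,zcpe] -> 9 lines: mgo xgu ato ccq cyz zcpe hnlye jfzjj yfu
Hunk 4: at line 3 remove [cyz,zcpe,hnlye] add [zlsb] -> 7 lines: mgo xgu ato ccq zlsb jfzjj yfu
Final line count: 7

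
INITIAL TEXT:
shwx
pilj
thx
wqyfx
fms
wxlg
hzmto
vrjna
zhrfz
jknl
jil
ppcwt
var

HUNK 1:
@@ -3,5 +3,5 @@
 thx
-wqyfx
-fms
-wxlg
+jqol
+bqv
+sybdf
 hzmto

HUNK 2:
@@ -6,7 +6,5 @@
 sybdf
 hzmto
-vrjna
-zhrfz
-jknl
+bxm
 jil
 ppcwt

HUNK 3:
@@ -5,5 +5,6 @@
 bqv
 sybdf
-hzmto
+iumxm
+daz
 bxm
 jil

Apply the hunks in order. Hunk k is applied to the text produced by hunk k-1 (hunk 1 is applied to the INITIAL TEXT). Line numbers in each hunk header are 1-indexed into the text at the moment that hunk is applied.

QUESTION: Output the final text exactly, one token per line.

Hunk 1: at line 3 remove [wqyfx,fms,wxlg] add [jqol,bqv,sybdf] -> 13 lines: shwx pilj thx jqol bqv sybdf hzmto vrjna zhrfz jknl jil ppcwt var
Hunk 2: at line 6 remove [vrjna,zhrfz,jknl] add [bxm] -> 11 lines: shwx pilj thx jqol bqv sybdf hzmto bxm jil ppcwt var
Hunk 3: at line 5 remove [hzmto] add [iumxm,daz] -> 12 lines: shwx pilj thx jqol bqv sybdf iumxm daz bxm jil ppcwt var

Answer: shwx
pilj
thx
jqol
bqv
sybdf
iumxm
daz
bxm
jil
ppcwt
var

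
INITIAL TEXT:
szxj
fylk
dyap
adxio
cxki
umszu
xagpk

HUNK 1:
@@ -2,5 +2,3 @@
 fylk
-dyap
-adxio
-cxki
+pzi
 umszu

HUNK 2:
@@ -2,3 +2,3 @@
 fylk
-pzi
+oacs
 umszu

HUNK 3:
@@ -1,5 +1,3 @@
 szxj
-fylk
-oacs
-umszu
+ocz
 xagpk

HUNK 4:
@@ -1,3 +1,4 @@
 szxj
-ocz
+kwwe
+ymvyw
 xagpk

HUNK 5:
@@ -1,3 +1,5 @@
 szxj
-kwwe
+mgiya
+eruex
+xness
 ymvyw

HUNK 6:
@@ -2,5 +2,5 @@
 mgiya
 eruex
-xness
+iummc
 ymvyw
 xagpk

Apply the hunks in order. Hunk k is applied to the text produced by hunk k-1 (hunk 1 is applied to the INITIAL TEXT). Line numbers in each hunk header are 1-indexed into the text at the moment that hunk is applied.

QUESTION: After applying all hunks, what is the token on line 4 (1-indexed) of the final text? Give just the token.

Answer: iummc

Derivation:
Hunk 1: at line 2 remove [dyap,adxio,cxki] add [pzi] -> 5 lines: szxj fylk pzi umszu xagpk
Hunk 2: at line 2 remove [pzi] add [oacs] -> 5 lines: szxj fylk oacs umszu xagpk
Hunk 3: at line 1 remove [fylk,oacs,umszu] add [ocz] -> 3 lines: szxj ocz xagpk
Hunk 4: at line 1 remove [ocz] add [kwwe,ymvyw] -> 4 lines: szxj kwwe ymvyw xagpk
Hunk 5: at line 1 remove [kwwe] add [mgiya,eruex,xness] -> 6 lines: szxj mgiya eruex xness ymvyw xagpk
Hunk 6: at line 2 remove [xness] add [iummc] -> 6 lines: szxj mgiya eruex iummc ymvyw xagpk
Final line 4: iummc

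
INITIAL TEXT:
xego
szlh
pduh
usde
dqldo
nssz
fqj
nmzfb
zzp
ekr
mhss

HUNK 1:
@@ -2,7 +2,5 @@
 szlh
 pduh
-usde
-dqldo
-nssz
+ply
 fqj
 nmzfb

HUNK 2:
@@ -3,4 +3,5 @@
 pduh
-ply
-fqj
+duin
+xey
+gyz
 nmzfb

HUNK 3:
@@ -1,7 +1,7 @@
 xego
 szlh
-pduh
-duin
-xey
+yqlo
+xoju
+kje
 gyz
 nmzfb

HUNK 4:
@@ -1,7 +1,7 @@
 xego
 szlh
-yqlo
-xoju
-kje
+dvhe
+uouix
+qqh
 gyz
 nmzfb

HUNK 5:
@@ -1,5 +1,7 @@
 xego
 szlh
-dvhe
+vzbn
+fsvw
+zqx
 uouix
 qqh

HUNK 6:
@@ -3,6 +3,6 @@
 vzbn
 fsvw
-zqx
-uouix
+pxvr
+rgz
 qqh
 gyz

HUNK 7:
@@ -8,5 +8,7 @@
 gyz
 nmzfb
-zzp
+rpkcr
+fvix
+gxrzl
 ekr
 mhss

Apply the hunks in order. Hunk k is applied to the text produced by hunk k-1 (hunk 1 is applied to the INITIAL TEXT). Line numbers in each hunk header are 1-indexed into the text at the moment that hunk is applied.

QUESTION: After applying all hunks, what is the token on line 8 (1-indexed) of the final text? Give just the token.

Hunk 1: at line 2 remove [usde,dqldo,nssz] add [ply] -> 9 lines: xego szlh pduh ply fqj nmzfb zzp ekr mhss
Hunk 2: at line 3 remove [ply,fqj] add [duin,xey,gyz] -> 10 lines: xego szlh pduh duin xey gyz nmzfb zzp ekr mhss
Hunk 3: at line 1 remove [pduh,duin,xey] add [yqlo,xoju,kje] -> 10 lines: xego szlh yqlo xoju kje gyz nmzfb zzp ekr mhss
Hunk 4: at line 1 remove [yqlo,xoju,kje] add [dvhe,uouix,qqh] -> 10 lines: xego szlh dvhe uouix qqh gyz nmzfb zzp ekr mhss
Hunk 5: at line 1 remove [dvhe] add [vzbn,fsvw,zqx] -> 12 lines: xego szlh vzbn fsvw zqx uouix qqh gyz nmzfb zzp ekr mhss
Hunk 6: at line 3 remove [zqx,uouix] add [pxvr,rgz] -> 12 lines: xego szlh vzbn fsvw pxvr rgz qqh gyz nmzfb zzp ekr mhss
Hunk 7: at line 8 remove [zzp] add [rpkcr,fvix,gxrzl] -> 14 lines: xego szlh vzbn fsvw pxvr rgz qqh gyz nmzfb rpkcr fvix gxrzl ekr mhss
Final line 8: gyz

Answer: gyz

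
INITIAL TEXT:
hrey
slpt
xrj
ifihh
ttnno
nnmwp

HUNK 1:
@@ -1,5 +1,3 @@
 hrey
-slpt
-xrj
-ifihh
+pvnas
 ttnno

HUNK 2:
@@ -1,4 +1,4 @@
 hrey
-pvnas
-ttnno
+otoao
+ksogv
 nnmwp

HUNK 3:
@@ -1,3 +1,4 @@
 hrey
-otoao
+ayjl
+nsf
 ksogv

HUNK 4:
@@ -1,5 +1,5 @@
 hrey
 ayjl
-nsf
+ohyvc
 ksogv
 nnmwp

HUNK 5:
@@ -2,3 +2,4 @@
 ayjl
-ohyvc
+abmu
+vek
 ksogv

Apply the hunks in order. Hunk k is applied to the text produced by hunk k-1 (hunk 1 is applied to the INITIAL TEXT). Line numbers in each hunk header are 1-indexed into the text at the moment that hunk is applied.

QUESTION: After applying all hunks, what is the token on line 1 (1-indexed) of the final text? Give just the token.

Hunk 1: at line 1 remove [slpt,xrj,ifihh] add [pvnas] -> 4 lines: hrey pvnas ttnno nnmwp
Hunk 2: at line 1 remove [pvnas,ttnno] add [otoao,ksogv] -> 4 lines: hrey otoao ksogv nnmwp
Hunk 3: at line 1 remove [otoao] add [ayjl,nsf] -> 5 lines: hrey ayjl nsf ksogv nnmwp
Hunk 4: at line 1 remove [nsf] add [ohyvc] -> 5 lines: hrey ayjl ohyvc ksogv nnmwp
Hunk 5: at line 2 remove [ohyvc] add [abmu,vek] -> 6 lines: hrey ayjl abmu vek ksogv nnmwp
Final line 1: hrey

Answer: hrey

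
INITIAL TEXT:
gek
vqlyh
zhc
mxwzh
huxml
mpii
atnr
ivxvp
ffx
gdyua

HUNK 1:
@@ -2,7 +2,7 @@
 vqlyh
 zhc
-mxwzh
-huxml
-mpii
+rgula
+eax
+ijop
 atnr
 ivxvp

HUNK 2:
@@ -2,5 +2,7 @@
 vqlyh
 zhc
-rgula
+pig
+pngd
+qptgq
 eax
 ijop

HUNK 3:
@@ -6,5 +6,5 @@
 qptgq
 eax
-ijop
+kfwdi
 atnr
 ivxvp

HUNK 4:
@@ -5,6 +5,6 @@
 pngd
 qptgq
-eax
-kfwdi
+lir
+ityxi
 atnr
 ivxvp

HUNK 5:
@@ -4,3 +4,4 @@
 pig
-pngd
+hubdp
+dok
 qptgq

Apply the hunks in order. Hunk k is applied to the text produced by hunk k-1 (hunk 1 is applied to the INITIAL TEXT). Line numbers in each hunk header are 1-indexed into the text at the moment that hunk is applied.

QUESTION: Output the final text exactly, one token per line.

Hunk 1: at line 2 remove [mxwzh,huxml,mpii] add [rgula,eax,ijop] -> 10 lines: gek vqlyh zhc rgula eax ijop atnr ivxvp ffx gdyua
Hunk 2: at line 2 remove [rgula] add [pig,pngd,qptgq] -> 12 lines: gek vqlyh zhc pig pngd qptgq eax ijop atnr ivxvp ffx gdyua
Hunk 3: at line 6 remove [ijop] add [kfwdi] -> 12 lines: gek vqlyh zhc pig pngd qptgq eax kfwdi atnr ivxvp ffx gdyua
Hunk 4: at line 5 remove [eax,kfwdi] add [lir,ityxi] -> 12 lines: gek vqlyh zhc pig pngd qptgq lir ityxi atnr ivxvp ffx gdyua
Hunk 5: at line 4 remove [pngd] add [hubdp,dok] -> 13 lines: gek vqlyh zhc pig hubdp dok qptgq lir ityxi atnr ivxvp ffx gdyua

Answer: gek
vqlyh
zhc
pig
hubdp
dok
qptgq
lir
ityxi
atnr
ivxvp
ffx
gdyua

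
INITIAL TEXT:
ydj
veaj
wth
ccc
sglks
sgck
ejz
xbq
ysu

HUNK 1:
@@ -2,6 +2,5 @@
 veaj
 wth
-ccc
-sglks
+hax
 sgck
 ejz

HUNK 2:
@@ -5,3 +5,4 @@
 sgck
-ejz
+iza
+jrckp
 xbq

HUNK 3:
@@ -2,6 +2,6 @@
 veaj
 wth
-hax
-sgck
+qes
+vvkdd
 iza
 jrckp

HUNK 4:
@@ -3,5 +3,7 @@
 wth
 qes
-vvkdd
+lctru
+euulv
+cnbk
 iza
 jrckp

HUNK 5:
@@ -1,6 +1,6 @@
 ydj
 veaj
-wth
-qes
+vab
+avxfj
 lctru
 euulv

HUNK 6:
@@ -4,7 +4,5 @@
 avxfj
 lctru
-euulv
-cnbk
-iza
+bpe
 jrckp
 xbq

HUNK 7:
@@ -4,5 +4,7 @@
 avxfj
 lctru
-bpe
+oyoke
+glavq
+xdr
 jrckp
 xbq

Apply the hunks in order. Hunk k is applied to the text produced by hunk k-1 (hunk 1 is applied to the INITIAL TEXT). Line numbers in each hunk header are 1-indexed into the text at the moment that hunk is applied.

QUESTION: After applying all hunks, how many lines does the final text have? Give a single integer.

Answer: 11

Derivation:
Hunk 1: at line 2 remove [ccc,sglks] add [hax] -> 8 lines: ydj veaj wth hax sgck ejz xbq ysu
Hunk 2: at line 5 remove [ejz] add [iza,jrckp] -> 9 lines: ydj veaj wth hax sgck iza jrckp xbq ysu
Hunk 3: at line 2 remove [hax,sgck] add [qes,vvkdd] -> 9 lines: ydj veaj wth qes vvkdd iza jrckp xbq ysu
Hunk 4: at line 3 remove [vvkdd] add [lctru,euulv,cnbk] -> 11 lines: ydj veaj wth qes lctru euulv cnbk iza jrckp xbq ysu
Hunk 5: at line 1 remove [wth,qes] add [vab,avxfj] -> 11 lines: ydj veaj vab avxfj lctru euulv cnbk iza jrckp xbq ysu
Hunk 6: at line 4 remove [euulv,cnbk,iza] add [bpe] -> 9 lines: ydj veaj vab avxfj lctru bpe jrckp xbq ysu
Hunk 7: at line 4 remove [bpe] add [oyoke,glavq,xdr] -> 11 lines: ydj veaj vab avxfj lctru oyoke glavq xdr jrckp xbq ysu
Final line count: 11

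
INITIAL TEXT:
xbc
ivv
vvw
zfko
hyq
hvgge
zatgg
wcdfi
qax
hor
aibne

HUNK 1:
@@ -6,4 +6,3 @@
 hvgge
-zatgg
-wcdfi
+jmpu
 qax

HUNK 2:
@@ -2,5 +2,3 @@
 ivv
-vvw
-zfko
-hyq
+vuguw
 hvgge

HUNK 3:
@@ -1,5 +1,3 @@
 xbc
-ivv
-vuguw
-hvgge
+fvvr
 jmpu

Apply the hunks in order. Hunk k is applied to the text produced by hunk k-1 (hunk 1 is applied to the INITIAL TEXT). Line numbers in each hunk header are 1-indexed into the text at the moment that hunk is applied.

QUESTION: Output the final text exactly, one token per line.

Answer: xbc
fvvr
jmpu
qax
hor
aibne

Derivation:
Hunk 1: at line 6 remove [zatgg,wcdfi] add [jmpu] -> 10 lines: xbc ivv vvw zfko hyq hvgge jmpu qax hor aibne
Hunk 2: at line 2 remove [vvw,zfko,hyq] add [vuguw] -> 8 lines: xbc ivv vuguw hvgge jmpu qax hor aibne
Hunk 3: at line 1 remove [ivv,vuguw,hvgge] add [fvvr] -> 6 lines: xbc fvvr jmpu qax hor aibne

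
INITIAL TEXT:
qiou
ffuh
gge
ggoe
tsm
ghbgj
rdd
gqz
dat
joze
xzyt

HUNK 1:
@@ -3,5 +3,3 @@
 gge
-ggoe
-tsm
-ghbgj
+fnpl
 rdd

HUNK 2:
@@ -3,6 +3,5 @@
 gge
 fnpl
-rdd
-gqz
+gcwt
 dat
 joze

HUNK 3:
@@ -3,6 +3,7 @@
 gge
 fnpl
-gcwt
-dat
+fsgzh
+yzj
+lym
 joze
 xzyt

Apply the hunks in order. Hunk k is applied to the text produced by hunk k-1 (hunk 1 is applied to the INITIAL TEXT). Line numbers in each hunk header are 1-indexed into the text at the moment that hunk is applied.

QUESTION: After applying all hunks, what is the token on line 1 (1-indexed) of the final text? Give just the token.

Answer: qiou

Derivation:
Hunk 1: at line 3 remove [ggoe,tsm,ghbgj] add [fnpl] -> 9 lines: qiou ffuh gge fnpl rdd gqz dat joze xzyt
Hunk 2: at line 3 remove [rdd,gqz] add [gcwt] -> 8 lines: qiou ffuh gge fnpl gcwt dat joze xzyt
Hunk 3: at line 3 remove [gcwt,dat] add [fsgzh,yzj,lym] -> 9 lines: qiou ffuh gge fnpl fsgzh yzj lym joze xzyt
Final line 1: qiou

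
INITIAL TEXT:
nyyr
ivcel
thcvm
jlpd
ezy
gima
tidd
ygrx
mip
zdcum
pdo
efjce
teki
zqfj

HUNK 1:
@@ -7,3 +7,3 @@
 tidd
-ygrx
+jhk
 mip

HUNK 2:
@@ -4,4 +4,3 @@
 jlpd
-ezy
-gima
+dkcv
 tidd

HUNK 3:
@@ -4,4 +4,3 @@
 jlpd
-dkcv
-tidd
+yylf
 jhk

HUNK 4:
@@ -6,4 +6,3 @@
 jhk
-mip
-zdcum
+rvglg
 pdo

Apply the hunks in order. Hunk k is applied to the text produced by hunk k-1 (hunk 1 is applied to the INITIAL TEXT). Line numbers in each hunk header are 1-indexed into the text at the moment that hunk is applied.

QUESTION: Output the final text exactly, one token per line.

Hunk 1: at line 7 remove [ygrx] add [jhk] -> 14 lines: nyyr ivcel thcvm jlpd ezy gima tidd jhk mip zdcum pdo efjce teki zqfj
Hunk 2: at line 4 remove [ezy,gima] add [dkcv] -> 13 lines: nyyr ivcel thcvm jlpd dkcv tidd jhk mip zdcum pdo efjce teki zqfj
Hunk 3: at line 4 remove [dkcv,tidd] add [yylf] -> 12 lines: nyyr ivcel thcvm jlpd yylf jhk mip zdcum pdo efjce teki zqfj
Hunk 4: at line 6 remove [mip,zdcum] add [rvglg] -> 11 lines: nyyr ivcel thcvm jlpd yylf jhk rvglg pdo efjce teki zqfj

Answer: nyyr
ivcel
thcvm
jlpd
yylf
jhk
rvglg
pdo
efjce
teki
zqfj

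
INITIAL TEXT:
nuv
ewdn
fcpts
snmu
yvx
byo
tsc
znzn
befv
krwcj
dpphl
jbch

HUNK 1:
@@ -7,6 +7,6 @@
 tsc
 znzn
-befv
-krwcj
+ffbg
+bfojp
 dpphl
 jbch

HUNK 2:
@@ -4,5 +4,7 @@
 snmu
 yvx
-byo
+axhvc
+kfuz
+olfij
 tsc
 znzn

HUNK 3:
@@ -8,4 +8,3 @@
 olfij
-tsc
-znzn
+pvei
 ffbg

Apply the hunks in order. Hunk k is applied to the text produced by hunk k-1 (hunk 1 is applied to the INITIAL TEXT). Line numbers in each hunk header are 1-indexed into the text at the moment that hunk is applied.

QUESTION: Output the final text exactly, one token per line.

Answer: nuv
ewdn
fcpts
snmu
yvx
axhvc
kfuz
olfij
pvei
ffbg
bfojp
dpphl
jbch

Derivation:
Hunk 1: at line 7 remove [befv,krwcj] add [ffbg,bfojp] -> 12 lines: nuv ewdn fcpts snmu yvx byo tsc znzn ffbg bfojp dpphl jbch
Hunk 2: at line 4 remove [byo] add [axhvc,kfuz,olfij] -> 14 lines: nuv ewdn fcpts snmu yvx axhvc kfuz olfij tsc znzn ffbg bfojp dpphl jbch
Hunk 3: at line 8 remove [tsc,znzn] add [pvei] -> 13 lines: nuv ewdn fcpts snmu yvx axhvc kfuz olfij pvei ffbg bfojp dpphl jbch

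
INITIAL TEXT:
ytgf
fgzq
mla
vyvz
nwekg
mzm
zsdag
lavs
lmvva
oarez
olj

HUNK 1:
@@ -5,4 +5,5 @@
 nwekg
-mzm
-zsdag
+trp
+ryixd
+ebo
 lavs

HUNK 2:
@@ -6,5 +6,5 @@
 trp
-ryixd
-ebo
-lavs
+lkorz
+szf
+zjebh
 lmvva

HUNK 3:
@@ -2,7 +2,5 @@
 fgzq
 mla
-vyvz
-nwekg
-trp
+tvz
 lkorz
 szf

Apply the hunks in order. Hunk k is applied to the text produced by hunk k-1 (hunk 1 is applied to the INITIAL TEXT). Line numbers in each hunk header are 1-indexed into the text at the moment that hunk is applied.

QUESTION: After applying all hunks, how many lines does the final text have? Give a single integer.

Hunk 1: at line 5 remove [mzm,zsdag] add [trp,ryixd,ebo] -> 12 lines: ytgf fgzq mla vyvz nwekg trp ryixd ebo lavs lmvva oarez olj
Hunk 2: at line 6 remove [ryixd,ebo,lavs] add [lkorz,szf,zjebh] -> 12 lines: ytgf fgzq mla vyvz nwekg trp lkorz szf zjebh lmvva oarez olj
Hunk 3: at line 2 remove [vyvz,nwekg,trp] add [tvz] -> 10 lines: ytgf fgzq mla tvz lkorz szf zjebh lmvva oarez olj
Final line count: 10

Answer: 10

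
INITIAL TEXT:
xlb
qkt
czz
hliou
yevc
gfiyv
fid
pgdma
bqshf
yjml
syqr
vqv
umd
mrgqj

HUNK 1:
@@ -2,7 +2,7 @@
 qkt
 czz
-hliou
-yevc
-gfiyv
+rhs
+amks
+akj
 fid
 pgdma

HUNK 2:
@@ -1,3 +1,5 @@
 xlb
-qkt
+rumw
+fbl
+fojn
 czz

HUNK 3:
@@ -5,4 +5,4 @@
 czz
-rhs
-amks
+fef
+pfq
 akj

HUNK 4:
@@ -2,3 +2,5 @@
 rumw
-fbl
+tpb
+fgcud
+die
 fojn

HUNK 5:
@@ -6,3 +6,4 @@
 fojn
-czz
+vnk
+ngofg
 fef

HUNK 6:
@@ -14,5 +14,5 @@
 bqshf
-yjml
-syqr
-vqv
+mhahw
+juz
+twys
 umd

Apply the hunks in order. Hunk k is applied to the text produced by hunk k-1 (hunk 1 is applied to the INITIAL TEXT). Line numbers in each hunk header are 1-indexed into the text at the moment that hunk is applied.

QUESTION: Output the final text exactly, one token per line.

Answer: xlb
rumw
tpb
fgcud
die
fojn
vnk
ngofg
fef
pfq
akj
fid
pgdma
bqshf
mhahw
juz
twys
umd
mrgqj

Derivation:
Hunk 1: at line 2 remove [hliou,yevc,gfiyv] add [rhs,amks,akj] -> 14 lines: xlb qkt czz rhs amks akj fid pgdma bqshf yjml syqr vqv umd mrgqj
Hunk 2: at line 1 remove [qkt] add [rumw,fbl,fojn] -> 16 lines: xlb rumw fbl fojn czz rhs amks akj fid pgdma bqshf yjml syqr vqv umd mrgqj
Hunk 3: at line 5 remove [rhs,amks] add [fef,pfq] -> 16 lines: xlb rumw fbl fojn czz fef pfq akj fid pgdma bqshf yjml syqr vqv umd mrgqj
Hunk 4: at line 2 remove [fbl] add [tpb,fgcud,die] -> 18 lines: xlb rumw tpb fgcud die fojn czz fef pfq akj fid pgdma bqshf yjml syqr vqv umd mrgqj
Hunk 5: at line 6 remove [czz] add [vnk,ngofg] -> 19 lines: xlb rumw tpb fgcud die fojn vnk ngofg fef pfq akj fid pgdma bqshf yjml syqr vqv umd mrgqj
Hunk 6: at line 14 remove [yjml,syqr,vqv] add [mhahw,juz,twys] -> 19 lines: xlb rumw tpb fgcud die fojn vnk ngofg fef pfq akj fid pgdma bqshf mhahw juz twys umd mrgqj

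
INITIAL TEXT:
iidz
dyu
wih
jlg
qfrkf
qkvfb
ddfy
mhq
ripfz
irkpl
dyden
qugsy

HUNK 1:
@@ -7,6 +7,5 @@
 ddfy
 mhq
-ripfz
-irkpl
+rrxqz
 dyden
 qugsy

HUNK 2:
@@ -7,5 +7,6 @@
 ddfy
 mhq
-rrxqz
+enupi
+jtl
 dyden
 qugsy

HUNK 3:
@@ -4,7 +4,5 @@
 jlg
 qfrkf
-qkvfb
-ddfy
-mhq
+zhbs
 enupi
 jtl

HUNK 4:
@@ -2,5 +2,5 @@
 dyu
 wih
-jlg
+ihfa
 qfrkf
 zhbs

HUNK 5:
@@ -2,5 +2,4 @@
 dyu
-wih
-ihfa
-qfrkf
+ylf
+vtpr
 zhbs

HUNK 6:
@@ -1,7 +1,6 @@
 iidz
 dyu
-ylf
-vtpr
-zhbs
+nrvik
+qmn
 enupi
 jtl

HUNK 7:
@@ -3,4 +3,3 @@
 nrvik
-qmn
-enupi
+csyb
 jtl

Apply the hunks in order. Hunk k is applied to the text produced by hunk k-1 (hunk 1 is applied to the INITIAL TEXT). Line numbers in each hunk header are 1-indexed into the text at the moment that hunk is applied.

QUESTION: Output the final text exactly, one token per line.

Hunk 1: at line 7 remove [ripfz,irkpl] add [rrxqz] -> 11 lines: iidz dyu wih jlg qfrkf qkvfb ddfy mhq rrxqz dyden qugsy
Hunk 2: at line 7 remove [rrxqz] add [enupi,jtl] -> 12 lines: iidz dyu wih jlg qfrkf qkvfb ddfy mhq enupi jtl dyden qugsy
Hunk 3: at line 4 remove [qkvfb,ddfy,mhq] add [zhbs] -> 10 lines: iidz dyu wih jlg qfrkf zhbs enupi jtl dyden qugsy
Hunk 4: at line 2 remove [jlg] add [ihfa] -> 10 lines: iidz dyu wih ihfa qfrkf zhbs enupi jtl dyden qugsy
Hunk 5: at line 2 remove [wih,ihfa,qfrkf] add [ylf,vtpr] -> 9 lines: iidz dyu ylf vtpr zhbs enupi jtl dyden qugsy
Hunk 6: at line 1 remove [ylf,vtpr,zhbs] add [nrvik,qmn] -> 8 lines: iidz dyu nrvik qmn enupi jtl dyden qugsy
Hunk 7: at line 3 remove [qmn,enupi] add [csyb] -> 7 lines: iidz dyu nrvik csyb jtl dyden qugsy

Answer: iidz
dyu
nrvik
csyb
jtl
dyden
qugsy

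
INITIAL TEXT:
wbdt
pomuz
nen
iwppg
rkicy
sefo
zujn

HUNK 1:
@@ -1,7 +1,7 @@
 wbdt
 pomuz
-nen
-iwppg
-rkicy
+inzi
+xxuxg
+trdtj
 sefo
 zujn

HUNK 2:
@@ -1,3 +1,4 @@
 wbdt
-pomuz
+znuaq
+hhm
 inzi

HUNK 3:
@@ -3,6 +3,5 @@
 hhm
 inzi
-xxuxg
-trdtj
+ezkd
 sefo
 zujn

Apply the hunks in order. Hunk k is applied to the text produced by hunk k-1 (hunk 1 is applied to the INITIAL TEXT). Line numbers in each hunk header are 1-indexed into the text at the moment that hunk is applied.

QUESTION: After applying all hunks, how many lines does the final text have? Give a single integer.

Answer: 7

Derivation:
Hunk 1: at line 1 remove [nen,iwppg,rkicy] add [inzi,xxuxg,trdtj] -> 7 lines: wbdt pomuz inzi xxuxg trdtj sefo zujn
Hunk 2: at line 1 remove [pomuz] add [znuaq,hhm] -> 8 lines: wbdt znuaq hhm inzi xxuxg trdtj sefo zujn
Hunk 3: at line 3 remove [xxuxg,trdtj] add [ezkd] -> 7 lines: wbdt znuaq hhm inzi ezkd sefo zujn
Final line count: 7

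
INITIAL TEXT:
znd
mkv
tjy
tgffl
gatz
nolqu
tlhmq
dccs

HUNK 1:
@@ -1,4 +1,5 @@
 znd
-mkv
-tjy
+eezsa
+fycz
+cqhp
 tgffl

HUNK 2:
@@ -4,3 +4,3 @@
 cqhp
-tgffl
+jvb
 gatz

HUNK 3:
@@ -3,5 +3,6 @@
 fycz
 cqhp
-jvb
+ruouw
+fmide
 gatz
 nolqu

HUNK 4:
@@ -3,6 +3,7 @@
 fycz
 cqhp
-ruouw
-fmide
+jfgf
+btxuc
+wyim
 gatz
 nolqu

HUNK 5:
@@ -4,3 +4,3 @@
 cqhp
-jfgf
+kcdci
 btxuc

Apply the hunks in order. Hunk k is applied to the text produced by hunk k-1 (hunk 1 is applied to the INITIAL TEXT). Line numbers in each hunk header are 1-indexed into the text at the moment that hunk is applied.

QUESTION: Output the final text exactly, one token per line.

Answer: znd
eezsa
fycz
cqhp
kcdci
btxuc
wyim
gatz
nolqu
tlhmq
dccs

Derivation:
Hunk 1: at line 1 remove [mkv,tjy] add [eezsa,fycz,cqhp] -> 9 lines: znd eezsa fycz cqhp tgffl gatz nolqu tlhmq dccs
Hunk 2: at line 4 remove [tgffl] add [jvb] -> 9 lines: znd eezsa fycz cqhp jvb gatz nolqu tlhmq dccs
Hunk 3: at line 3 remove [jvb] add [ruouw,fmide] -> 10 lines: znd eezsa fycz cqhp ruouw fmide gatz nolqu tlhmq dccs
Hunk 4: at line 3 remove [ruouw,fmide] add [jfgf,btxuc,wyim] -> 11 lines: znd eezsa fycz cqhp jfgf btxuc wyim gatz nolqu tlhmq dccs
Hunk 5: at line 4 remove [jfgf] add [kcdci] -> 11 lines: znd eezsa fycz cqhp kcdci btxuc wyim gatz nolqu tlhmq dccs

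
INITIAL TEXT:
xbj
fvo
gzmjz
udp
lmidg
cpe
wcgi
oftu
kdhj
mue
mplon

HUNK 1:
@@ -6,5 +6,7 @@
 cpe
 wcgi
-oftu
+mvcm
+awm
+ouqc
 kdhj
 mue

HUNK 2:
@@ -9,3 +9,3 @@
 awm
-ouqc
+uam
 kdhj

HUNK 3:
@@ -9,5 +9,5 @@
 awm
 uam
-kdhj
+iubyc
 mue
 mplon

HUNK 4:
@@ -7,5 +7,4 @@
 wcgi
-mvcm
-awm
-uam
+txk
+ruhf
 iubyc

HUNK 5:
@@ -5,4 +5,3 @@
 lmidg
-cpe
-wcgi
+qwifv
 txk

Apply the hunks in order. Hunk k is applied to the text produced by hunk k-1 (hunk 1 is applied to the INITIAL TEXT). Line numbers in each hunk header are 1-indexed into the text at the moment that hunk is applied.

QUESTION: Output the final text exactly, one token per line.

Hunk 1: at line 6 remove [oftu] add [mvcm,awm,ouqc] -> 13 lines: xbj fvo gzmjz udp lmidg cpe wcgi mvcm awm ouqc kdhj mue mplon
Hunk 2: at line 9 remove [ouqc] add [uam] -> 13 lines: xbj fvo gzmjz udp lmidg cpe wcgi mvcm awm uam kdhj mue mplon
Hunk 3: at line 9 remove [kdhj] add [iubyc] -> 13 lines: xbj fvo gzmjz udp lmidg cpe wcgi mvcm awm uam iubyc mue mplon
Hunk 4: at line 7 remove [mvcm,awm,uam] add [txk,ruhf] -> 12 lines: xbj fvo gzmjz udp lmidg cpe wcgi txk ruhf iubyc mue mplon
Hunk 5: at line 5 remove [cpe,wcgi] add [qwifv] -> 11 lines: xbj fvo gzmjz udp lmidg qwifv txk ruhf iubyc mue mplon

Answer: xbj
fvo
gzmjz
udp
lmidg
qwifv
txk
ruhf
iubyc
mue
mplon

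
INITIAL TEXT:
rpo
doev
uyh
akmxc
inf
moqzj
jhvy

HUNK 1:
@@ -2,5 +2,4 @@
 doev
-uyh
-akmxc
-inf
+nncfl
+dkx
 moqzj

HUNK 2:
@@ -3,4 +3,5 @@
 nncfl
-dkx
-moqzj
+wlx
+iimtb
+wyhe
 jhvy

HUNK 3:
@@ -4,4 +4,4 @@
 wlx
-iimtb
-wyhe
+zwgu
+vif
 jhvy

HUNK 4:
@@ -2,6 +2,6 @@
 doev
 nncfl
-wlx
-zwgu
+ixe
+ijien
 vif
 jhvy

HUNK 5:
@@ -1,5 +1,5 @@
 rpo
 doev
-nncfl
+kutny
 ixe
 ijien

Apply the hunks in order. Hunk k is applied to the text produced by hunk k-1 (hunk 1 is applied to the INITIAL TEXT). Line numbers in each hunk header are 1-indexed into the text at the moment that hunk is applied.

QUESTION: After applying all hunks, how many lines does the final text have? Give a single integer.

Hunk 1: at line 2 remove [uyh,akmxc,inf] add [nncfl,dkx] -> 6 lines: rpo doev nncfl dkx moqzj jhvy
Hunk 2: at line 3 remove [dkx,moqzj] add [wlx,iimtb,wyhe] -> 7 lines: rpo doev nncfl wlx iimtb wyhe jhvy
Hunk 3: at line 4 remove [iimtb,wyhe] add [zwgu,vif] -> 7 lines: rpo doev nncfl wlx zwgu vif jhvy
Hunk 4: at line 2 remove [wlx,zwgu] add [ixe,ijien] -> 7 lines: rpo doev nncfl ixe ijien vif jhvy
Hunk 5: at line 1 remove [nncfl] add [kutny] -> 7 lines: rpo doev kutny ixe ijien vif jhvy
Final line count: 7

Answer: 7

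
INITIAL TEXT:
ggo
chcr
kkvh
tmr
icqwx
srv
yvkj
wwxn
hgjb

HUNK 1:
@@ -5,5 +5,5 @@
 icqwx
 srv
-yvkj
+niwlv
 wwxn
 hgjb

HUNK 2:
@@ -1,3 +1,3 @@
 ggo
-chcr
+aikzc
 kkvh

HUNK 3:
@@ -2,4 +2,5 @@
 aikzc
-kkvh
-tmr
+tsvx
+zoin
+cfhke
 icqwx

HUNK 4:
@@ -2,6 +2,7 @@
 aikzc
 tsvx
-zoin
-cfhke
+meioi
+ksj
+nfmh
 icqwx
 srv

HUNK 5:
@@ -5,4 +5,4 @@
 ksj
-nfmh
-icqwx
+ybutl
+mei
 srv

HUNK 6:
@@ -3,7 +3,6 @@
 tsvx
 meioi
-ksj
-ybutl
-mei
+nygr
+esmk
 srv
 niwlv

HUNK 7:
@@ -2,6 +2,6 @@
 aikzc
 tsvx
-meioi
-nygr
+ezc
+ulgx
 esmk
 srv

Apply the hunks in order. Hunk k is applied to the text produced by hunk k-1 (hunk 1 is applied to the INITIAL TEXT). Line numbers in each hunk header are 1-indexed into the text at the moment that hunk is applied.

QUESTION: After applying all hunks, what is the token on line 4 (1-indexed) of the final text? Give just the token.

Answer: ezc

Derivation:
Hunk 1: at line 5 remove [yvkj] add [niwlv] -> 9 lines: ggo chcr kkvh tmr icqwx srv niwlv wwxn hgjb
Hunk 2: at line 1 remove [chcr] add [aikzc] -> 9 lines: ggo aikzc kkvh tmr icqwx srv niwlv wwxn hgjb
Hunk 3: at line 2 remove [kkvh,tmr] add [tsvx,zoin,cfhke] -> 10 lines: ggo aikzc tsvx zoin cfhke icqwx srv niwlv wwxn hgjb
Hunk 4: at line 2 remove [zoin,cfhke] add [meioi,ksj,nfmh] -> 11 lines: ggo aikzc tsvx meioi ksj nfmh icqwx srv niwlv wwxn hgjb
Hunk 5: at line 5 remove [nfmh,icqwx] add [ybutl,mei] -> 11 lines: ggo aikzc tsvx meioi ksj ybutl mei srv niwlv wwxn hgjb
Hunk 6: at line 3 remove [ksj,ybutl,mei] add [nygr,esmk] -> 10 lines: ggo aikzc tsvx meioi nygr esmk srv niwlv wwxn hgjb
Hunk 7: at line 2 remove [meioi,nygr] add [ezc,ulgx] -> 10 lines: ggo aikzc tsvx ezc ulgx esmk srv niwlv wwxn hgjb
Final line 4: ezc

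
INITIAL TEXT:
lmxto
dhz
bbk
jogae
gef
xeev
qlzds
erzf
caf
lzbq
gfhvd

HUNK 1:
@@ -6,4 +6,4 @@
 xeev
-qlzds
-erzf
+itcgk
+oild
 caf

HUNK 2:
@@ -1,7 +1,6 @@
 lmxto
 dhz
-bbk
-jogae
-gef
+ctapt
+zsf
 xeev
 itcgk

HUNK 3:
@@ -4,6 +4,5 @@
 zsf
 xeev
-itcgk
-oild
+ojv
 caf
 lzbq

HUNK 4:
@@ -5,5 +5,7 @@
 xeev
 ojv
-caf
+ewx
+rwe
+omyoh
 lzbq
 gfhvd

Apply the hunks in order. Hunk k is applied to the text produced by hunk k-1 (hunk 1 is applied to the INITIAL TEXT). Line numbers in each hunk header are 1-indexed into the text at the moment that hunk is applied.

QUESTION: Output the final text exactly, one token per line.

Answer: lmxto
dhz
ctapt
zsf
xeev
ojv
ewx
rwe
omyoh
lzbq
gfhvd

Derivation:
Hunk 1: at line 6 remove [qlzds,erzf] add [itcgk,oild] -> 11 lines: lmxto dhz bbk jogae gef xeev itcgk oild caf lzbq gfhvd
Hunk 2: at line 1 remove [bbk,jogae,gef] add [ctapt,zsf] -> 10 lines: lmxto dhz ctapt zsf xeev itcgk oild caf lzbq gfhvd
Hunk 3: at line 4 remove [itcgk,oild] add [ojv] -> 9 lines: lmxto dhz ctapt zsf xeev ojv caf lzbq gfhvd
Hunk 4: at line 5 remove [caf] add [ewx,rwe,omyoh] -> 11 lines: lmxto dhz ctapt zsf xeev ojv ewx rwe omyoh lzbq gfhvd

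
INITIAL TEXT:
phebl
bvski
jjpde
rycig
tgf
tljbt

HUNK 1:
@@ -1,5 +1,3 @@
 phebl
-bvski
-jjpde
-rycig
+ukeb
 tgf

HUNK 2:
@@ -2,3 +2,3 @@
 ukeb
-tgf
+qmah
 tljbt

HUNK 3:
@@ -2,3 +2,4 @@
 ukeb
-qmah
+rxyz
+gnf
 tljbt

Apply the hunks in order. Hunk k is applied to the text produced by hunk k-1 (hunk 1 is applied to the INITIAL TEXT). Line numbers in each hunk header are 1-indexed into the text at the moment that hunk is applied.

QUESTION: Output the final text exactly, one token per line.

Hunk 1: at line 1 remove [bvski,jjpde,rycig] add [ukeb] -> 4 lines: phebl ukeb tgf tljbt
Hunk 2: at line 2 remove [tgf] add [qmah] -> 4 lines: phebl ukeb qmah tljbt
Hunk 3: at line 2 remove [qmah] add [rxyz,gnf] -> 5 lines: phebl ukeb rxyz gnf tljbt

Answer: phebl
ukeb
rxyz
gnf
tljbt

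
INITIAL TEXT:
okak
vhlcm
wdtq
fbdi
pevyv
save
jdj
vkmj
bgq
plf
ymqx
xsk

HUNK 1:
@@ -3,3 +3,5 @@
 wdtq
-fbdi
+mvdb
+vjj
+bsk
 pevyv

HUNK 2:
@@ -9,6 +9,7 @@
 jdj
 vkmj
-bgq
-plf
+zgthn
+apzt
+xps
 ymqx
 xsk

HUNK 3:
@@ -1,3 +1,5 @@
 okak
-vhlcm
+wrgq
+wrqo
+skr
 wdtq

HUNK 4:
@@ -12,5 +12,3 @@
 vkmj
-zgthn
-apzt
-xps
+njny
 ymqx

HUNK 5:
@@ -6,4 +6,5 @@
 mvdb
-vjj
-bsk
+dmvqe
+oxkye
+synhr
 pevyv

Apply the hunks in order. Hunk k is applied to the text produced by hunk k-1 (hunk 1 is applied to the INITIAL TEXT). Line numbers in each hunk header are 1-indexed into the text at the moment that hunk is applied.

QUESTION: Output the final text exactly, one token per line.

Hunk 1: at line 3 remove [fbdi] add [mvdb,vjj,bsk] -> 14 lines: okak vhlcm wdtq mvdb vjj bsk pevyv save jdj vkmj bgq plf ymqx xsk
Hunk 2: at line 9 remove [bgq,plf] add [zgthn,apzt,xps] -> 15 lines: okak vhlcm wdtq mvdb vjj bsk pevyv save jdj vkmj zgthn apzt xps ymqx xsk
Hunk 3: at line 1 remove [vhlcm] add [wrgq,wrqo,skr] -> 17 lines: okak wrgq wrqo skr wdtq mvdb vjj bsk pevyv save jdj vkmj zgthn apzt xps ymqx xsk
Hunk 4: at line 12 remove [zgthn,apzt,xps] add [njny] -> 15 lines: okak wrgq wrqo skr wdtq mvdb vjj bsk pevyv save jdj vkmj njny ymqx xsk
Hunk 5: at line 6 remove [vjj,bsk] add [dmvqe,oxkye,synhr] -> 16 lines: okak wrgq wrqo skr wdtq mvdb dmvqe oxkye synhr pevyv save jdj vkmj njny ymqx xsk

Answer: okak
wrgq
wrqo
skr
wdtq
mvdb
dmvqe
oxkye
synhr
pevyv
save
jdj
vkmj
njny
ymqx
xsk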